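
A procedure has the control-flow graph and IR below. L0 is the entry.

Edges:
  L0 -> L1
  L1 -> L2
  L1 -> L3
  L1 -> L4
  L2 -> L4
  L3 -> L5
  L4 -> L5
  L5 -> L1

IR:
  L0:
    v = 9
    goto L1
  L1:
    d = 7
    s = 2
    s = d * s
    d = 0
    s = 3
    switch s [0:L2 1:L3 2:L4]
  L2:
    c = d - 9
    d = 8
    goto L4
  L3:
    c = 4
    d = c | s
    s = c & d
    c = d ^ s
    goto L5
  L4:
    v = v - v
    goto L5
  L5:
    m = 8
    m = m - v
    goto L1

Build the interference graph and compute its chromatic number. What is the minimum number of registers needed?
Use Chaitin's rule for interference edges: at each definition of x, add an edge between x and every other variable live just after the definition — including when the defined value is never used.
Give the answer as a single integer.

Per-block:
  L0: {v} / ∅
  L1: {d,s} / ∅
  L2: {c,d} / {d}
  L3: {c,d,s} / {s}
  L4: {v} / {v}
  L5: {m} / {v}

Liveness:
  L0: in=∅ out={v}
  L1: in={v} out={d,s,v}
  L2: in={d,v} out={v}
  L3: in={s,v} out={v}
  L4: in={v} out={v}
  L5: in={v} out={v}

Interference:
  c↔{d,s,v}
  d↔{c,s,v}
  m↔{v}
  s↔{c,d,v}
  v↔{c,d,m,s}

Registers:
  {c,d,s,v} pairwise interfere (4-clique) ⇒ χ ≥ 4
  4-colouring: c0={v}  c1={c,m}  c2={d}  c3={s}
  χ = 4

Answer: 4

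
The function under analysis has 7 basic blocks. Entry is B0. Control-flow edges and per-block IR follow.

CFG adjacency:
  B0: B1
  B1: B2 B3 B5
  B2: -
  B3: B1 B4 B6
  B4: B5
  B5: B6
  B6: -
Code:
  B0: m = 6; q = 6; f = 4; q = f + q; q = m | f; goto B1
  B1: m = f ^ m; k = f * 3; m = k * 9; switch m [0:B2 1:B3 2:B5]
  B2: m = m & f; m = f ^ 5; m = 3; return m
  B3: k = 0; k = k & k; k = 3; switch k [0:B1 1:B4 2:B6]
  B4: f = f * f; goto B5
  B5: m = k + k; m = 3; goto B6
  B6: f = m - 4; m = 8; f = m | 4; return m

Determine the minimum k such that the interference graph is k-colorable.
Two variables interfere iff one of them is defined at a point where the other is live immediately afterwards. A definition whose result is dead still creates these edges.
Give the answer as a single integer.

Answer: 3

Working:
Per-block:
  B0: def={f,m,q} ue=∅
  B1: def={k,m} ue={f,m}
  B2: def={m} ue={f,m}
  B3: def={k} ue=∅
  B4: def={f} ue={f}
  B5: def={m} ue={k}
  B6: def={f,m} ue={m}

Liveness:
  live B0: ∅→{f,m}
  live B1: {f,m}→{f,k,m}
  live B2: {f,m}→∅
  live B3: {f,m}→{f,k,m}
  live B4: {f,k}→{k}
  live B5: {k}→{m}
  live B6: {m}→∅

Interfere edges:
  f: {k,m,q}
  k: {f,m}
  m: {f,k,q}
  q: {f,m}

Chromatic number:
  lower bound: {f,k,m} mutually conflict ⇒ χ ≥ 3
  assign f→R0 k→R2 m→R1 q→R2 — no edge inside a register ⇒ χ ≤ 3
  χ = 3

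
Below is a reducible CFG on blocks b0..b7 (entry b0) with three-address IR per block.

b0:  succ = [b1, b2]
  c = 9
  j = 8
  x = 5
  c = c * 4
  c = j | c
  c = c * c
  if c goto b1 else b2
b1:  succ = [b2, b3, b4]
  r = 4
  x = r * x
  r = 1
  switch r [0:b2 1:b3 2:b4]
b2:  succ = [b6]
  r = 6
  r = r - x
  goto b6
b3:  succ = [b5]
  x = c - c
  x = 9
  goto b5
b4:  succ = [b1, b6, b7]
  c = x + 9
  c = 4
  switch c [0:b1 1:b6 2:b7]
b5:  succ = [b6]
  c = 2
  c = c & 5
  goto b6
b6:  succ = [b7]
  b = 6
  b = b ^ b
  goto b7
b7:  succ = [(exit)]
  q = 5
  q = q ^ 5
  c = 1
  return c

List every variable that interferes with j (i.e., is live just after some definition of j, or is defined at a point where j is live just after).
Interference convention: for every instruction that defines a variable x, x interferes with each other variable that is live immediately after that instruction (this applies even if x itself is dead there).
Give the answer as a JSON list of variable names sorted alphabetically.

Per-block:
  b0: def={c,j,x} ue=∅
  b1: def={r,x} ue={x}
  b2: def={r} ue={x}
  b3: def={x} ue={c}
  b4: def={c} ue={x}
  b5: def={c} ue=∅
  b6: def={b} ue=∅
  b7: def={c,q} ue=∅

Backward fixpoint:
  b0: in=∅ out={c,x}
  b1: in={c,x} out={c,x}
  b2: in={x} out=∅
  b3: in={c} out=∅
  b4: in={x} out={c,x}
  b5: in=∅ out=∅
  b6: in=∅ out=∅
  b7: in=∅ out=∅

Conflict graph:
  b: ∅
  c: {j,r,x}
  j: {c,x}
  q: ∅
  r: {c,x}
  x: {c,j,r}

N(j) = ["c", "x"]

Answer: ["c", "x"]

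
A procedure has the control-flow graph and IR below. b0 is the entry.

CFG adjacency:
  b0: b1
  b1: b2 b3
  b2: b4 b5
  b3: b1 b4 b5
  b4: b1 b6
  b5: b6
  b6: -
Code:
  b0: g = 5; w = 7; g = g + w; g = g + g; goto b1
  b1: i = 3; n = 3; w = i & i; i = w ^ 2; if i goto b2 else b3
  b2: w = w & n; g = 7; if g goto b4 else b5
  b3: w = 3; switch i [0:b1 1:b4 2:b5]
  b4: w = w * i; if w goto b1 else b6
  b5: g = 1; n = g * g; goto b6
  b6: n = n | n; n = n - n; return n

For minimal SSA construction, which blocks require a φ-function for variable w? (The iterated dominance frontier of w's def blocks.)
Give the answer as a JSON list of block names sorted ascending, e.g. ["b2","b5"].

idom tree: b1←b0 b2←b1 b3←b1 b4←b1 b5←b1 b6←b1
Dom∩ at merges:
  b1: preds {b0,b3,b4}: {b0} ∩ {b0,b1,b3} ∩ {b0,b1,b4} = {b0}; idom=b0
  b4: preds {b2,b3}: {b0,b1,b2} ∩ {b0,b1,b3} = {b0,b1}; idom=b1
  b5: preds {b2,b3}: {b0,b1,b2} ∩ {b0,b1,b3} = {b0,b1}; idom=b1
  b6: preds {b4,b5}: {b0,b1,b4} ∩ {b0,b1,b5} = {b0,b1}; idom=b1

DF walk-up:
  b1←b0: walk · to b0
  b1←b3: walk b3→b1 to b0
  b1←b4: walk b4→b1 to b0
  b4←b2: walk b2 to b1
  b4←b3: walk b3 to b1
  b5←b2: walk b2 to b1
  b5←b3: walk b3 to b1
  b6←b4: walk b4 to b1
  b6←b5: walk b5 to b1
  DF(b0)=∅
  DF(b1)={b1}
  DF(b2)={b4,b5}
  DF(b3)={b1,b4,b5}
  DF(b4)={b1,b6}
  DF(b5)={b6}
  DF(b6)=∅

φ for w: defs {b0,b1,b2,b3,b4}
  DF⁺ = {b1,b4,b5,b6}

Answer: ["b1", "b4", "b5", "b6"]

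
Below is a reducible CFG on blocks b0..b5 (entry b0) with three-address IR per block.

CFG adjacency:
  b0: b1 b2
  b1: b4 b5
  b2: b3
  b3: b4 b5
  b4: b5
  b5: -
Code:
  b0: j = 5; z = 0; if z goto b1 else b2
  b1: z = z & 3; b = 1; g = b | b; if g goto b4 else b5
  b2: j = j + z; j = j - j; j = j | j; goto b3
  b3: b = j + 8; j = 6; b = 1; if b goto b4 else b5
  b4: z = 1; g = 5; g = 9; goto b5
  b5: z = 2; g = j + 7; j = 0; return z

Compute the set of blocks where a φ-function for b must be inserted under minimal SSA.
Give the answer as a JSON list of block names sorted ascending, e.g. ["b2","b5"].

idom tree: b1←b0 b2←b0 b3←b2 b4←b0 b5←b0
Join-block Dom:
  b4: preds {b1,b3}: {b0,b1} ∩ {b0,b2,b3} = {b0}; idom=b0
  b5: preds {b1,b3,b4}: {b0,b1} ∩ {b0,b2,b3} ∩ {b0,b4} = {b0}; idom=b0

Frontier:
  b4←b1: walk b1 to b0
  b4←b3: walk b3→b2 to b0
  b5←b1: walk b1 to b0
  b5←b3: walk b3→b2 to b0
  b5←b4: walk b4 to b0
  b0: DF=∅
  b1: DF={b4,b5}
  b2: DF={b4,b5}
  b3: DF={b4,b5}
  b4: DF={b5}
  b5: DF=∅

φ for b: defs {b1,b3}
  DF⁺ = {b4,b5}

Answer: ["b4", "b5"]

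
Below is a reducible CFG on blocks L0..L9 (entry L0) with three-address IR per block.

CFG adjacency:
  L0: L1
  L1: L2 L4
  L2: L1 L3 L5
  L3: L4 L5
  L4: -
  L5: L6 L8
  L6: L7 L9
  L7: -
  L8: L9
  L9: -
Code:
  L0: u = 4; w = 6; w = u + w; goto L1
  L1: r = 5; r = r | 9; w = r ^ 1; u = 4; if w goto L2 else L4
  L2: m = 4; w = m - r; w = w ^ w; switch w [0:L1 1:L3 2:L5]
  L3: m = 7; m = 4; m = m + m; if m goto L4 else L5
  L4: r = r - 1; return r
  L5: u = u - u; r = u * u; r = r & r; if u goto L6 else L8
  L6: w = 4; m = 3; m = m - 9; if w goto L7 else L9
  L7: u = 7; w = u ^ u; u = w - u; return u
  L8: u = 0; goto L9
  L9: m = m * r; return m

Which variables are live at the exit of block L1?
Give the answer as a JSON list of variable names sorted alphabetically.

def/use:
  L0 def {u,w} use ∅
  L1 def {r,u,w} use ∅
  L2 def {m,w} use {r}
  L3 def {m} use ∅
  L4 def {r} use {r}
  L5 def {r,u} use {u}
  L6 def {m,w} use ∅
  L7 def {u,w} use ∅
  L8 def {u} use ∅
  L9 def {m} use {m,r}

Live sets:
  L0: in=∅ out=∅
  L1: in=∅ out={r,u}
  L2: in={r,u} out={m,r,u}
  L3: in={r,u} out={m,r,u}
  L4: in={r} out=∅
  L5: in={m,u} out={m,r}
  L6: in={r} out={m,r}
  L7: in=∅ out=∅
  L8: in={m,r} out={m,r}
  L9: in={m,r} out=∅

live-out(L1) = ["r", "u"]

Answer: ["r", "u"]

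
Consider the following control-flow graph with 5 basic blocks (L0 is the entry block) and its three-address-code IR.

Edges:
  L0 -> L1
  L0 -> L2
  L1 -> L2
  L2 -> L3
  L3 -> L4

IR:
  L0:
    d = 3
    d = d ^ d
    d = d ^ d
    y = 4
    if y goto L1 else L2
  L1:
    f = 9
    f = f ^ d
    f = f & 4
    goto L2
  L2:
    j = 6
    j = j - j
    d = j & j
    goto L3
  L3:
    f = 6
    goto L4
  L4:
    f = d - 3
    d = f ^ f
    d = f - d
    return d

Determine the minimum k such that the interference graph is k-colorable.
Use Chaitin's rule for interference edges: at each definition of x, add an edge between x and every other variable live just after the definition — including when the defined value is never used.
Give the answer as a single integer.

Block summaries:
  L0: {d,y} / ∅
  L1: {f} / {d}
  L2: {d,j} / ∅
  L3: {f} / ∅
  L4: {d,f} / {d}

Live sets:
  live L0: ∅→{d}
  live L1: {d}→∅
  live L2: ∅→{d}
  live L3: {d}→{d}
  live L4: {d}→∅

Interfere edges:
  d — {f,y}
  f — {d}
  j — ∅
  y — {d}

Colouring:
  {d,f} pairwise interfere (2-clique) ⇒ χ ≥ 2
  2-colouring: r0={d,j}  r1={f,y}
  χ = 2

Answer: 2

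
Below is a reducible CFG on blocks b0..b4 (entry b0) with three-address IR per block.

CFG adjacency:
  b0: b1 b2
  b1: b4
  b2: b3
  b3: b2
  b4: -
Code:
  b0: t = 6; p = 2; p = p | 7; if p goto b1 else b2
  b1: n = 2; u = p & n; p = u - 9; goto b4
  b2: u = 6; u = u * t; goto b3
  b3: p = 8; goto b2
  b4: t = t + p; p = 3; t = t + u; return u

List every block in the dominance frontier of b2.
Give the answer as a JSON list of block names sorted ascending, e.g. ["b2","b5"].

Answer: ["b2"]

Analysis:
idom tree: b1←b0 b2←b0 b3←b2 b4←b1
Join-block Dom:
  b2: preds {b0,b3}: {b0} ∩ {b0,b2,b3} = {b0}; idom=b0

Frontier:
  b2←b0: walk · to b0
  b2←b3: walk b3→b2 to b0
  DF(b0)=∅
  DF(b1)=∅
  DF(b2)={b2}
  DF(b3)={b2}
  DF(b4)=∅

DF(b2) = ["b2"]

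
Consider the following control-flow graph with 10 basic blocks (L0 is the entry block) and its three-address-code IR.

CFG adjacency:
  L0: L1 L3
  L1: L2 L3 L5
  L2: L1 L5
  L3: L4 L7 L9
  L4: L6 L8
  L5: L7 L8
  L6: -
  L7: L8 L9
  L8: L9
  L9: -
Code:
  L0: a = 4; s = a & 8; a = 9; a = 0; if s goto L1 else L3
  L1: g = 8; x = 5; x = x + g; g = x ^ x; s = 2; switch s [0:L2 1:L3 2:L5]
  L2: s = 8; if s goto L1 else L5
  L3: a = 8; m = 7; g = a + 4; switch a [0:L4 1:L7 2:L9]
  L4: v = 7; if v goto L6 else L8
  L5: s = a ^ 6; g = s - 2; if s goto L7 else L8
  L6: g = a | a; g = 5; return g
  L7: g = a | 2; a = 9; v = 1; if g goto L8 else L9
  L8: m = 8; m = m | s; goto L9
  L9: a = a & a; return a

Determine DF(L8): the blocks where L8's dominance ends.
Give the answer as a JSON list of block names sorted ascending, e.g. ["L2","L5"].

idom tree: L1←L0 L2←L1 L3←L0 L4←L3 L5←L1 L6←L4 L7←L0 L8←L0 L9←L0
Dom at joins:
  L1: preds {L0,L2}: {L0} ∩ {L0,L1,L2} = {L0}; idom=L0
  L3: preds {L0,L1}: {L0} ∩ {L0,L1} = {L0}; idom=L0
  L5: preds {L1,L2}: {L0,L1} ∩ {L0,L1,L2} = {L0,L1}; idom=L1
  L7: preds {L3,L5}: {L0,L3} ∩ {L0,L1,L5} = {L0}; idom=L0
  L8: preds {L4,L5,L7}: {L0,L3,L4} ∩ {L0,L1,L5} ∩ {L0,L7} = {L0}; idom=L0
  L9: preds {L3,L7,L8}: {L0,L3} ∩ {L0,L7} ∩ {L0,L8} = {L0}; idom=L0

DF walk-up:
  L1←L0: walk · to L0
  L1←L2: walk L2→L1 to L0
  L3←L0: walk · to L0
  L3←L1: walk L1 to L0
  L5←L1: walk · to L1
  L5←L2: walk L2 to L1
  L7←L3: walk L3 to L0
  L7←L5: walk L5→L1 to L0
  L8←L4: walk L4→L3 to L0
  L8←L5: walk L5→L1 to L0
  L8←L7: walk L7 to L0
  L9←L3: walk L3 to L0
  L9←L7: walk L7 to L0
  L9←L8: walk L8 to L0
  L0: DF=∅
  L1: DF={L1,L3,L7,L8}
  L2: DF={L1,L5}
  L3: DF={L7,L8,L9}
  L4: DF={L8}
  L5: DF={L7,L8}
  L6: DF=∅
  L7: DF={L8,L9}
  L8: DF={L9}
  L9: DF=∅

DF(L8) = ["L9"]

Answer: ["L9"]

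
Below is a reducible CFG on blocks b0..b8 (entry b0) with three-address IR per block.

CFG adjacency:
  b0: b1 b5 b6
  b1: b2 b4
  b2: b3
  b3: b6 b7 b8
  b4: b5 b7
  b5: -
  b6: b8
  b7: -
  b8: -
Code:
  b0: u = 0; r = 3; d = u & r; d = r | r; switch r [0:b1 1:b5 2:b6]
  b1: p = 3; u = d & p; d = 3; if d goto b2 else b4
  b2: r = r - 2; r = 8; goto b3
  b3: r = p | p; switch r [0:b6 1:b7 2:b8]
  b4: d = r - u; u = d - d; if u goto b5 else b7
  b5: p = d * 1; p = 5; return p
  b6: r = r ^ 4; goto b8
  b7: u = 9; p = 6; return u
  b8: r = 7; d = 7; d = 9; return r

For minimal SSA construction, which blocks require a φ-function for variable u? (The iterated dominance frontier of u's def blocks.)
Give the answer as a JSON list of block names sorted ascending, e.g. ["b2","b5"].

idom tree: b1←b0 b2←b1 b3←b2 b4←b1 b5←b0 b6←b0 b7←b1 b8←b0
Dom at joins:
  b5: preds {b0,b4}: {b0} ∩ {b0,b1,b4} = {b0}; idom=b0
  b6: preds {b0,b3}: {b0} ∩ {b0,b1,b2,b3} = {b0}; idom=b0
  b7: preds {b3,b4}: {b0,b1,b2,b3} ∩ {b0,b1,b4} = {b0,b1}; idom=b1
  b8: preds {b3,b6}: {b0,b1,b2,b3} ∩ {b0,b6} = {b0}; idom=b0

DF walk-up:
  b5←b0: walk · to b0
  b5←b4: walk b4→b1 to b0
  b6←b0: walk · to b0
  b6←b3: walk b3→b2→b1 to b0
  b7←b3: walk b3→b2 to b1
  b7←b4: walk b4 to b1
  b8←b3: walk b3→b2→b1 to b0
  b8←b6: walk b6 to b0
  b0 → ∅
  b1 → {b5,b6,b8}
  b2 → {b6,b7,b8}
  b3 → {b6,b7,b8}
  b4 → {b5,b7}
  b5 → ∅
  b6 → {b8}
  b7 → ∅
  b8 → ∅

φ for u: defs {b0,b1,b4,b7}
  DF⁺ = {b5,b6,b7,b8}

Answer: ["b5", "b6", "b7", "b8"]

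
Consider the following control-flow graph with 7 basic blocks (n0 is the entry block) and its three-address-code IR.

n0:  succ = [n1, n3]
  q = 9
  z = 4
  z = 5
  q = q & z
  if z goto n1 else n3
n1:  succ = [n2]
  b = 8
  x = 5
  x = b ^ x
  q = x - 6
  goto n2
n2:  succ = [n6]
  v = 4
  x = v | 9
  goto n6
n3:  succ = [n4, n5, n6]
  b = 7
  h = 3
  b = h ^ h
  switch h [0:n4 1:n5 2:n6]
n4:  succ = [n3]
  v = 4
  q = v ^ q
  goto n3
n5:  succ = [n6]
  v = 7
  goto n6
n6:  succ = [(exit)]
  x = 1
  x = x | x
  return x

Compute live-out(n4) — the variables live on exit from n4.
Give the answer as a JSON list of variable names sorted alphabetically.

Answer: ["q"]

Analysis:
Block summaries:
  n0: {q,z} / ∅
  n1: {b,q,x} / ∅
  n2: {v,x} / ∅
  n3: {b,h} / ∅
  n4: {q,v} / {q}
  n5: {v} / ∅
  n6: {x} / ∅

Live sets:
  n0 li=∅ lo={q}
  n1 li=∅ lo=∅
  n2 li=∅ lo=∅
  n3 li={q} lo={q}
  n4 li={q} lo={q}
  n5 li=∅ lo=∅
  n6 li=∅ lo=∅

live-out(n4) = ["q"]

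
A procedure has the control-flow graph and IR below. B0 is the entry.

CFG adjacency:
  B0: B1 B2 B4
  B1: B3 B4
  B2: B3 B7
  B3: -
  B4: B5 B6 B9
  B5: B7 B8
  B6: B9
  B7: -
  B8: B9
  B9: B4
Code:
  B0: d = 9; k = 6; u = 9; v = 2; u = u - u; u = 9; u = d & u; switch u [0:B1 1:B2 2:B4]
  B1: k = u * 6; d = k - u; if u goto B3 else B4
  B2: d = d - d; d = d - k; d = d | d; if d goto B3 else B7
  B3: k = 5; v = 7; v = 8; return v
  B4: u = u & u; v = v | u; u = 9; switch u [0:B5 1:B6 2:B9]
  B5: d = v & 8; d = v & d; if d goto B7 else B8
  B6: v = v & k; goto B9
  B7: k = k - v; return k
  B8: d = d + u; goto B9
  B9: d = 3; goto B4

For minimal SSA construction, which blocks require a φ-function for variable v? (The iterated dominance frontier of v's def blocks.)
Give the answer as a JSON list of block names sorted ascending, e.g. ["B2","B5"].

idom tree: B1←B0 B2←B0 B3←B0 B4←B0 B5←B4 B6←B4 B7←B0 B8←B5 B9←B4
Join-block Dom:
  B3: preds {B1,B2}: {B0,B1} ∩ {B0,B2} = {B0}; idom=B0
  B4: preds {B0,B1,B9}: {B0} ∩ {B0,B1} ∩ {B0,B4,B9} = {B0}; idom=B0
  B7: preds {B2,B5}: {B0,B2} ∩ {B0,B4,B5} = {B0}; idom=B0
  B9: preds {B4,B6,B8}: {B0,B4} ∩ {B0,B4,B6} ∩ {B0,B4,B5,B8} = {B0,B4}; idom=B4

DF walk-up:
  join B3 pred B1: B1 stop@B0
  join B3 pred B2: B2 stop@B0
  join B4 pred B0: · stop@B0
  join B4 pred B1: B1 stop@B0
  join B4 pred B9: B9→B4 stop@B0
  join B7 pred B2: B2 stop@B0
  join B7 pred B5: B5→B4 stop@B0
  join B9 pred B4: · stop@B4
  join B9 pred B6: B6 stop@B4
  join B9 pred B8: B8→B5 stop@B4
  DF(B0)=∅
  DF(B1)={B3,B4}
  DF(B2)={B3,B7}
  DF(B3)=∅
  DF(B4)={B4,B7}
  DF(B5)={B7,B9}
  DF(B6)={B9}
  DF(B7)=∅
  DF(B8)={B9}
  DF(B9)={B4}

φ for v: defs {B0,B3,B4,B6}
  DF⁺ = {B4,B7,B9}

Answer: ["B4", "B7", "B9"]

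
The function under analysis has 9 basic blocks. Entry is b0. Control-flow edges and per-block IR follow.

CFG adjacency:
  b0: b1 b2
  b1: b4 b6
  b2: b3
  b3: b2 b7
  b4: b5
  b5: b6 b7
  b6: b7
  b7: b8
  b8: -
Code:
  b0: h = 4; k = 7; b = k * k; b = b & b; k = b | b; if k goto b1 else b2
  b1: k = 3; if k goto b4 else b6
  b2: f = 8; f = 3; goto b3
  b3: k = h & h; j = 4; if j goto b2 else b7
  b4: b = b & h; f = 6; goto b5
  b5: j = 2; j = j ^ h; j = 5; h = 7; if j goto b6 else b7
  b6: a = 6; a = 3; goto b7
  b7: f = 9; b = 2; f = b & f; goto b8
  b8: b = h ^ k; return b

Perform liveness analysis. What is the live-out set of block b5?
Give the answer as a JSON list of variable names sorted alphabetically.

Answer: ["h", "k"]

Working:
Per-block:
  b0: def={b,h,k} ue=∅
  b1: def={k} ue=∅
  b2: def={f} ue=∅
  b3: def={j,k} ue={h}
  b4: def={b,f} ue={b,h}
  b5: def={h,j} ue={h}
  b6: def={a} ue=∅
  b7: def={b,f} ue=∅
  b8: def={b} ue={h,k}

Backward fixpoint:
  b0 li=∅ lo={b,h}
  b1 li={b,h} lo={b,h,k}
  b2 li={h} lo={h}
  b3 li={h} lo={h,k}
  b4 li={b,h,k} lo={h,k}
  b5 li={h,k} lo={h,k}
  b6 li={h,k} lo={h,k}
  b7 li={h,k} lo={h,k}
  b8 li={h,k} lo=∅

live-out(b5) = ["h", "k"]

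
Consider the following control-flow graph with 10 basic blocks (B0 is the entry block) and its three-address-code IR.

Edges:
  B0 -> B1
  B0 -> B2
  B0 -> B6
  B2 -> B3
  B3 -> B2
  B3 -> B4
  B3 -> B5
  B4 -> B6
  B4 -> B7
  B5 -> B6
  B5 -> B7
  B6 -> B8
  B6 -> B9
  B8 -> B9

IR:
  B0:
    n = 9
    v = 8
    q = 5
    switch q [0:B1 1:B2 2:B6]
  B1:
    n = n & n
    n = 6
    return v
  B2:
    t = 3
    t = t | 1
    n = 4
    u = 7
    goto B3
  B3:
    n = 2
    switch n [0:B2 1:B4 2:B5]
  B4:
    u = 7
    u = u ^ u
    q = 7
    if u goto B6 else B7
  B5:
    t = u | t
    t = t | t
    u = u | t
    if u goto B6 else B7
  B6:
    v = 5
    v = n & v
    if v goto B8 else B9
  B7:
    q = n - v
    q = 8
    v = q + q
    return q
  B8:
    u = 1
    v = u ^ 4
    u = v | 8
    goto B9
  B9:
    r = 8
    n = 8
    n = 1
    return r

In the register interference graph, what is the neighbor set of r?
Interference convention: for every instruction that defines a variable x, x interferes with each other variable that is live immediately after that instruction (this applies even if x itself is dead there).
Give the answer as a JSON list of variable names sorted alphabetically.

Answer: ["n"]

Analysis:
Per-block:
  B0 def {n,q,v} use ∅
  B1 def {n} use {n,v}
  B2 def {n,t,u} use ∅
  B3 def {n} use ∅
  B4 def {q,u} use ∅
  B5 def {t,u} use {t,u}
  B6 def {v} use {n}
  B7 def {q,v} use {n,v}
  B8 def {u,v} use ∅
  B9 def {n,r} use ∅

Liveness:
  B0: in=∅ out={n,v}
  B1: in={n,v} out=∅
  B2: in={v} out={t,u,v}
  B3: in={t,u,v} out={n,t,u,v}
  B4: in={n,v} out={n,v}
  B5: in={n,t,u,v} out={n,v}
  B6: in={n} out=∅
  B7: in={n,v} out=∅
  B8: in=∅ out=∅
  B9: in=∅ out=∅

Conflict graph:
  n: {q,r,t,u,v}
  q: {n,u,v}
  r: {n}
  t: {n,u,v}
  u: {n,q,t,v}
  v: {n,q,t,u}

N(r) = ["n"]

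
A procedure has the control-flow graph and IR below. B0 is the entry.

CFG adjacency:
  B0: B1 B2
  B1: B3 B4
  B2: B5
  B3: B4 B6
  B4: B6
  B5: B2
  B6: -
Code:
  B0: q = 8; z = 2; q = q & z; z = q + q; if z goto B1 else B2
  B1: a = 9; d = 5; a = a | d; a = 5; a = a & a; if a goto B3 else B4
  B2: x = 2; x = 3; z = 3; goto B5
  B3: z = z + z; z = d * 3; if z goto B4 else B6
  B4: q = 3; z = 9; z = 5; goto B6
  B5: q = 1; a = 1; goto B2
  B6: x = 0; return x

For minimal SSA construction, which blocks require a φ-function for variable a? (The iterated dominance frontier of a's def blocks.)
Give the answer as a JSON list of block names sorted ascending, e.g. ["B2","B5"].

idom tree: B1←B0 B2←B0 B3←B1 B4←B1 B5←B2 B6←B1
Join-block Dom:
  B2: preds {B0,B5}: {B0} ∩ {B0,B2,B5} = {B0}; idom=B0
  B4: preds {B1,B3}: {B0,B1} ∩ {B0,B1,B3} = {B0,B1}; idom=B1
  B6: preds {B3,B4}: {B0,B1,B3} ∩ {B0,B1,B4} = {B0,B1}; idom=B1

DF walk-up:
  B2←B0: walk · to B0
  B2←B5: walk B5→B2 to B0
  B4←B1: walk · to B1
  B4←B3: walk B3 to B1
  B6←B3: walk B3 to B1
  B6←B4: walk B4 to B1
  DF(B0)=∅
  DF(B1)=∅
  DF(B2)={B2}
  DF(B3)={B4,B6}
  DF(B4)={B6}
  DF(B5)={B2}
  DF(B6)=∅

φ for a: defs {B1,B5}
  DF⁺ = {B2}

Answer: ["B2"]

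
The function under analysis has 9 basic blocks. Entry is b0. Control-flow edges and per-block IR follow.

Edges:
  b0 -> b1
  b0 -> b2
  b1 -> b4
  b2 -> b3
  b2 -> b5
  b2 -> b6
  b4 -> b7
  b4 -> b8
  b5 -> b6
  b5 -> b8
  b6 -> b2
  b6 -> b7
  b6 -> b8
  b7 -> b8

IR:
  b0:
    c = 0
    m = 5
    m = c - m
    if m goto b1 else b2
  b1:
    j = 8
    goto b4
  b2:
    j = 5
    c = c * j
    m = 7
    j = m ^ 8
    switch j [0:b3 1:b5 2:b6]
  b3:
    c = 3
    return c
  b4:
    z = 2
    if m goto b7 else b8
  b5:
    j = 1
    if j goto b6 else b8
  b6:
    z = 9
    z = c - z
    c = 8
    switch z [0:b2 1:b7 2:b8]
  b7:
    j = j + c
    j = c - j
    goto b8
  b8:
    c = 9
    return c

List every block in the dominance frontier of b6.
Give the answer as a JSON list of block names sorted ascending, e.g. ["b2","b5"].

Answer: ["b2", "b7", "b8"]

Working:
idom tree: b1←b0 b2←b0 b3←b2 b4←b1 b5←b2 b6←b2 b7←b0 b8←b0
Join-block Dom:
  b2: preds {b0,b6}: {b0} ∩ {b0,b2,b6} = {b0}; idom=b0
  b6: preds {b2,b5}: {b0,b2} ∩ {b0,b2,b5} = {b0,b2}; idom=b2
  b7: preds {b4,b6}: {b0,b1,b4} ∩ {b0,b2,b6} = {b0}; idom=b0
  b8: preds {b4,b5,b6,b7}: {b0,b1,b4} ∩ {b0,b2,b5} ∩ {b0,b2,b6} ∩ {b0,b7} = {b0}; idom=b0

Frontier:
  b2←b0: walk · to b0
  b2←b6: walk b6→b2 to b0
  b6←b2: walk · to b2
  b6←b5: walk b5 to b2
  b7←b4: walk b4→b1 to b0
  b7←b6: walk b6→b2 to b0
  b8←b4: walk b4→b1 to b0
  b8←b5: walk b5→b2 to b0
  b8←b6: walk b6→b2 to b0
  b8←b7: walk b7 to b0
  b0: DF=∅
  b1: DF={b7,b8}
  b2: DF={b2,b7,b8}
  b3: DF=∅
  b4: DF={b7,b8}
  b5: DF={b6,b8}
  b6: DF={b2,b7,b8}
  b7: DF={b8}
  b8: DF=∅

DF(b6) = ["b2", "b7", "b8"]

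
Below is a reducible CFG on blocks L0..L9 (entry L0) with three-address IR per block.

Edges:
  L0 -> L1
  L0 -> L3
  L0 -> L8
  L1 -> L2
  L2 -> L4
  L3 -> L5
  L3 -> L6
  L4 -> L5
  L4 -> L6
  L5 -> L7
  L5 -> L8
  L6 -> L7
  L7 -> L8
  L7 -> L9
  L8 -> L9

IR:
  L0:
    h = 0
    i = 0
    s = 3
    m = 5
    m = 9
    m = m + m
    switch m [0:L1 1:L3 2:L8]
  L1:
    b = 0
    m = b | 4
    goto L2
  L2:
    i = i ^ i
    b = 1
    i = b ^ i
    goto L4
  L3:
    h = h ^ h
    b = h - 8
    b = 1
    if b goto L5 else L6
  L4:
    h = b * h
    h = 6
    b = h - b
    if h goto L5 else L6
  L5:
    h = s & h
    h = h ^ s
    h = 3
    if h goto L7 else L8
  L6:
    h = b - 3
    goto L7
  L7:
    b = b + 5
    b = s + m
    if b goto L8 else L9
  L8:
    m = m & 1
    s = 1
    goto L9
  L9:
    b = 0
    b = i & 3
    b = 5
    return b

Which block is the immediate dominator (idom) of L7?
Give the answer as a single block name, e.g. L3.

idom tree: L1←L0 L2←L1 L3←L0 L4←L2 L5←L0 L6←L0 L7←L0 L8←L0 L9←L0
Dom at joins:
  L5: preds {L3,L4}: {L0,L3} ∩ {L0,L1,L2,L4} = {L0}; idom=L0
  L6: preds {L3,L4}: {L0,L3} ∩ {L0,L1,L2,L4} = {L0}; idom=L0
  L7: preds {L5,L6}: {L0,L5} ∩ {L0,L6} = {L0}; idom=L0
  L8: preds {L0,L5,L7}: {L0} ∩ {L0,L5} ∩ {L0,L7} = {L0}; idom=L0
  L9: preds {L7,L8}: {L0,L7} ∩ {L0,L8} = {L0}; idom=L0

idom(L7) = L0

Answer: L0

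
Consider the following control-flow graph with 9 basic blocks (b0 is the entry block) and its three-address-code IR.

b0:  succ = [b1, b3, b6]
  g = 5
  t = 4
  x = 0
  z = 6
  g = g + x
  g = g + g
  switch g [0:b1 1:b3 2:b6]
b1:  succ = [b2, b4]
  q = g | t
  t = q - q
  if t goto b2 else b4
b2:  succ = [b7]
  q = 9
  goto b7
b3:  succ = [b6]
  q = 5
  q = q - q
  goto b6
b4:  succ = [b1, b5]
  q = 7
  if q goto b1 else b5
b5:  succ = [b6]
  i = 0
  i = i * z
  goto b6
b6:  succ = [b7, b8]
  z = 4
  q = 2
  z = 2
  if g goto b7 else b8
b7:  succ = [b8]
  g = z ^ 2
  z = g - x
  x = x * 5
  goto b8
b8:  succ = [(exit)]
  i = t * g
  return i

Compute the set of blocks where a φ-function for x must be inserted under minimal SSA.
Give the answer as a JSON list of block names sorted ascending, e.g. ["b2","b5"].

Answer: ["b8"]

Derivation:
idom tree: b1←b0 b2←b1 b3←b0 b4←b1 b5←b4 b6←b0 b7←b0 b8←b0
Join-block Dom:
  b1: preds {b0,b4}: {b0} ∩ {b0,b1,b4} = {b0}; idom=b0
  b6: preds {b0,b3,b5}: {b0} ∩ {b0,b3} ∩ {b0,b1,b4,b5} = {b0}; idom=b0
  b7: preds {b2,b6}: {b0,b1,b2} ∩ {b0,b6} = {b0}; idom=b0
  b8: preds {b6,b7}: {b0,b6} ∩ {b0,b7} = {b0}; idom=b0

DF derivation:
  b1←b0: walk · to b0
  b1←b4: walk b4→b1 to b0
  b6←b0: walk · to b0
  b6←b3: walk b3 to b0
  b6←b5: walk b5→b4→b1 to b0
  b7←b2: walk b2→b1 to b0
  b7←b6: walk b6 to b0
  b8←b6: walk b6 to b0
  b8←b7: walk b7 to b0
  b0: DF=∅
  b1: DF={b1,b6,b7}
  b2: DF={b7}
  b3: DF={b6}
  b4: DF={b1,b6}
  b5: DF={b6}
  b6: DF={b7,b8}
  b7: DF={b8}
  b8: DF=∅

φ for x: defs {b0,b7}
  DF⁺ = {b8}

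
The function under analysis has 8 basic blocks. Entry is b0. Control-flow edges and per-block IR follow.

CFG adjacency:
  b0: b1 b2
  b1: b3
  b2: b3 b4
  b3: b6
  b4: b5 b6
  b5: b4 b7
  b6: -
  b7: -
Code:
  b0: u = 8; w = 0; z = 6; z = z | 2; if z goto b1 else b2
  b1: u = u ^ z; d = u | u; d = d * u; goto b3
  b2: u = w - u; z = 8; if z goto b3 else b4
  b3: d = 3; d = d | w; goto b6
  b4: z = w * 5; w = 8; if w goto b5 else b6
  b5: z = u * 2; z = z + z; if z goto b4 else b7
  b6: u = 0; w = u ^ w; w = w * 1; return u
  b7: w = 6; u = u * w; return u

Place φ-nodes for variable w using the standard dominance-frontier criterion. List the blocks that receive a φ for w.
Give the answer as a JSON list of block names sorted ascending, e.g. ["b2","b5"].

Answer: ["b4", "b6"]

Analysis:
idom tree: b1←b0 b2←b0 b3←b0 b4←b2 b5←b4 b6←b0 b7←b5
Join-block Dom:
  b3: preds {b1,b2}: {b0,b1} ∩ {b0,b2} = {b0}; idom=b0
  b4: preds {b2,b5}: {b0,b2} ∩ {b0,b2,b4,b5} = {b0,b2}; idom=b2
  b6: preds {b3,b4}: {b0,b3} ∩ {b0,b2,b4} = {b0}; idom=b0

DF derivation:
  b3←b1: walk b1 to b0
  b3←b2: walk b2 to b0
  b4←b2: walk · to b2
  b4←b5: walk b5→b4 to b2
  b6←b3: walk b3 to b0
  b6←b4: walk b4→b2 to b0
  DF(b0)=∅
  DF(b1)={b3}
  DF(b2)={b3,b6}
  DF(b3)={b6}
  DF(b4)={b4,b6}
  DF(b5)={b4}
  DF(b6)=∅
  DF(b7)=∅

φ for w: defs {b0,b4,b6,b7}
  DF⁺ = {b4,b6}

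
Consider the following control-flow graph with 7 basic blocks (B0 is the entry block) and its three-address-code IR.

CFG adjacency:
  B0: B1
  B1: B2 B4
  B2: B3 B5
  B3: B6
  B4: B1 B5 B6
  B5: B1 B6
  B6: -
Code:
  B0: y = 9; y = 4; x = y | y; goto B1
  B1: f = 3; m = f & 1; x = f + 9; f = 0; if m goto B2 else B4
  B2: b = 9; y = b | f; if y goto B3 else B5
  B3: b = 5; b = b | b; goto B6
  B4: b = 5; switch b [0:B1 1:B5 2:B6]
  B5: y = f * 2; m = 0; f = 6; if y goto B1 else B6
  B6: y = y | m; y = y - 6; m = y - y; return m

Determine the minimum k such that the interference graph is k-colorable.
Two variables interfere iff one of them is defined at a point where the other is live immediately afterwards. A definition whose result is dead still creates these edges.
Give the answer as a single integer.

def/use:
  B0: def={x,y} ue=∅
  B1: def={f,m,x} ue=∅
  B2: def={b,y} ue={f}
  B3: def={b} ue=∅
  B4: def={b} ue=∅
  B5: def={f,m,y} ue={f}
  B6: def={m,y} ue={m,y}

Live sets:
  B0 li=∅ lo={y}
  B1 li={y} lo={f,m,y}
  B2 li={f,m} lo={f,m,y}
  B3 li={m,y} lo={m,y}
  B4 li={f,m,y} lo={f,m,y}
  B5 li={f} lo={m,y}
  B6 li={m,y} lo=∅

Conflict graph:
  b — {f,m,y}
  f — {b,m,y}
  m — {b,f,x,y}
  x — {m,y}
  y — {b,f,m,x}

Colouring:
  clique {b,f,m,y} ⇒ need ≥ 4
  4-colouring: c0={m}  c1={y}  c2={b,x}  c3={f}
  χ = 4

Answer: 4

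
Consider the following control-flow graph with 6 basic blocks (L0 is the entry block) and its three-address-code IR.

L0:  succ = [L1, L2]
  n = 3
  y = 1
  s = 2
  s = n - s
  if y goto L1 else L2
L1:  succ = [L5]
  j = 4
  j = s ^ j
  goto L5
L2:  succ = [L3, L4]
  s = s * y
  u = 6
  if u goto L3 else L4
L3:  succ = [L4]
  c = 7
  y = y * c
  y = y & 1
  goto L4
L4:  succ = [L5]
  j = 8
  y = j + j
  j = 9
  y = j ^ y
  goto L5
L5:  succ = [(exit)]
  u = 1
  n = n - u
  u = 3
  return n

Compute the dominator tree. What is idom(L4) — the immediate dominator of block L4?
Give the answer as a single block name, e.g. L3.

Answer: L2

Derivation:
idom tree: L1←L0 L2←L0 L3←L2 L4←L2 L5←L0
Dom at joins:
  L4: preds {L2,L3}: {L0,L2} ∩ {L0,L2,L3} = {L0,L2}; idom=L2
  L5: preds {L1,L4}: {L0,L1} ∩ {L0,L2,L4} = {L0}; idom=L0

idom(L4) = L2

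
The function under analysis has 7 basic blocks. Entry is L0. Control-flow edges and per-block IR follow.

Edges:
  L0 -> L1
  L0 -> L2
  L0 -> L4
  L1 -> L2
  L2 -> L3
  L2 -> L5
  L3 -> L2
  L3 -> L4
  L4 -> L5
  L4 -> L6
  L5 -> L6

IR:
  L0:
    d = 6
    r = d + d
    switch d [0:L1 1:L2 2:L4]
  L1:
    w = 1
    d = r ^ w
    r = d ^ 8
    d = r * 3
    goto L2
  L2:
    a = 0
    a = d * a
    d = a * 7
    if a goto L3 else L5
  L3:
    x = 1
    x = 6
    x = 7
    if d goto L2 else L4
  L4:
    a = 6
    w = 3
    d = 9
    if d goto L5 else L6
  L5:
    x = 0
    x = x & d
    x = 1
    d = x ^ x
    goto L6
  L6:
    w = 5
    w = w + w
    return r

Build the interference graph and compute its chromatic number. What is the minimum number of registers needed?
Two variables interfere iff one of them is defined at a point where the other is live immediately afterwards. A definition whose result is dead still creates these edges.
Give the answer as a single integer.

Answer: 3

Working:
Block summaries:
  L0: def={d,r} ue=∅
  L1: def={d,r,w} ue={r}
  L2: def={a,d} ue={d}
  L3: def={x} ue={d}
  L4: def={a,d,w} ue=∅
  L5: def={d,x} ue={d}
  L6: def={w} ue={r}

Backward fixpoint:
  live L0: ∅→{d,r}
  live L1: {r}→{d,r}
  live L2: {d,r}→{d,r}
  live L3: {d,r}→{d,r}
  live L4: {r}→{d,r}
  live L5: {d,r}→{r}
  live L6: {r}→∅

Interference:
  a↔{d,r}
  d↔{a,r,x}
  r↔{a,d,w,x}
  w↔{r}
  x↔{d,r}

Chromatic number:
  lower bound: {a,d,r} mutually conflict ⇒ χ ≥ 3
  3-colouring: c0={r}  c1={d,w}  c2={a,x}
  χ = 3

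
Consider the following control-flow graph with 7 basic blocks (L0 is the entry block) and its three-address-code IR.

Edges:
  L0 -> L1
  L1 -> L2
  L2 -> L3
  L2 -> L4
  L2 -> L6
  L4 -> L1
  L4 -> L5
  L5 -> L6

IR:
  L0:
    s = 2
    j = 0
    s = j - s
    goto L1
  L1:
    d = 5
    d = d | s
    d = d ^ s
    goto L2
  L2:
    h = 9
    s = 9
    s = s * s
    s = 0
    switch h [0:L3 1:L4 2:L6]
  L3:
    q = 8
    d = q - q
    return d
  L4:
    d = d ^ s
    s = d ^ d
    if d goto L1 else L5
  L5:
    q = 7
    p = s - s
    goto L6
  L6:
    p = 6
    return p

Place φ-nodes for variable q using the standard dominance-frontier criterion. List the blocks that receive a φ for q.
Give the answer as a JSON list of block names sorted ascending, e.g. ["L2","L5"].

Answer: ["L6"]

Derivation:
idom tree: L1←L0 L2←L1 L3←L2 L4←L2 L5←L4 L6←L2
Dom at joins:
  L1: preds {L0,L4}: {L0} ∩ {L0,L1,L2,L4} = {L0}; idom=L0
  L6: preds {L2,L5}: {L0,L1,L2} ∩ {L0,L1,L2,L4,L5} = {L0,L1,L2}; idom=L2

DF derivation:
  join L1 pred L0: · stop@L0
  join L1 pred L4: L4→L2→L1 stop@L0
  join L6 pred L2: · stop@L2
  join L6 pred L5: L5→L4 stop@L2
  L0: DF=∅
  L1: DF={L1}
  L2: DF={L1}
  L3: DF=∅
  L4: DF={L1,L6}
  L5: DF={L6}
  L6: DF=∅

φ for q: defs {L3,L5}
  DF⁺ = {L6}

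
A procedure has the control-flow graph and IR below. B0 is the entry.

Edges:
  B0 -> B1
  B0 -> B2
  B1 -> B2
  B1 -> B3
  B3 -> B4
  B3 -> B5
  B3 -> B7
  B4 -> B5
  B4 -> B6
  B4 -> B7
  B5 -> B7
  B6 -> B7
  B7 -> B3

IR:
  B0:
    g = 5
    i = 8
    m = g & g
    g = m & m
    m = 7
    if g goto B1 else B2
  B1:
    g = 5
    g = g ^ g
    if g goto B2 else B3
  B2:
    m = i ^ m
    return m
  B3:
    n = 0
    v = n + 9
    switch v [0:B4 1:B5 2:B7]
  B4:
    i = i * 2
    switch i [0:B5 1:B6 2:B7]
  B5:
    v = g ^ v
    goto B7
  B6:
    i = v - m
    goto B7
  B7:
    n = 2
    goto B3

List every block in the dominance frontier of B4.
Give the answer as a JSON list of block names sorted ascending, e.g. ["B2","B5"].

idom tree: B1←B0 B2←B0 B3←B1 B4←B3 B5←B3 B6←B4 B7←B3
Dom at joins:
  B2: preds {B0,B1}: {B0} ∩ {B0,B1} = {B0}; idom=B0
  B3: preds {B1,B7}: {B0,B1} ∩ {B0,B1,B3,B7} = {B0,B1}; idom=B1
  B5: preds {B3,B4}: {B0,B1,B3} ∩ {B0,B1,B3,B4} = {B0,B1,B3}; idom=B3
  B7: preds {B3,B4,B5,B6}: {B0,B1,B3} ∩ {B0,B1,B3,B4} ∩ {B0,B1,B3,B5} ∩ {B0,B1,B3,B4,B6} = {B0,B1,B3}; idom=B3

DF derivation:
  B2←B0: walk · to B0
  B2←B1: walk B1 to B0
  B3←B1: walk · to B1
  B3←B7: walk B7→B3 to B1
  B5←B3: walk · to B3
  B5←B4: walk B4 to B3
  B7←B3: walk · to B3
  B7←B4: walk B4 to B3
  B7←B5: walk B5 to B3
  B7←B6: walk B6→B4 to B3
  DF(B0)=∅
  DF(B1)={B2}
  DF(B2)=∅
  DF(B3)={B3}
  DF(B4)={B5,B7}
  DF(B5)={B7}
  DF(B6)={B7}
  DF(B7)={B3}

DF(B4) = ["B5", "B7"]

Answer: ["B5", "B7"]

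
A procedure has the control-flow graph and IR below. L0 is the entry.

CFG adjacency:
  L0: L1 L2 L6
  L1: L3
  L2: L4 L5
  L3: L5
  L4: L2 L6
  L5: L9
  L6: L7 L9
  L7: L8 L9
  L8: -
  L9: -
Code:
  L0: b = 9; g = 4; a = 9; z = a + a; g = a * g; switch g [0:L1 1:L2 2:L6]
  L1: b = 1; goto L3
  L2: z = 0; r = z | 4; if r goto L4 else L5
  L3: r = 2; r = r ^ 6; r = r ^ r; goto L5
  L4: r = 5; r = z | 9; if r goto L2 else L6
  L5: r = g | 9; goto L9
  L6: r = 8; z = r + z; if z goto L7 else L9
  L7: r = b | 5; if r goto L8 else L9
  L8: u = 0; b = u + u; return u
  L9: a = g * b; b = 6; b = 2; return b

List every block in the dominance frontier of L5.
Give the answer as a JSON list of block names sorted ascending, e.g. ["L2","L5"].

Answer: ["L9"]

Analysis:
idom tree: L1←L0 L2←L0 L3←L1 L4←L2 L5←L0 L6←L0 L7←L6 L8←L7 L9←L0
Join-block Dom:
  L2: preds {L0,L4}: {L0} ∩ {L0,L2,L4} = {L0}; idom=L0
  L5: preds {L2,L3}: {L0,L2} ∩ {L0,L1,L3} = {L0}; idom=L0
  L6: preds {L0,L4}: {L0} ∩ {L0,L2,L4} = {L0}; idom=L0
  L9: preds {L5,L6,L7}: {L0,L5} ∩ {L0,L6} ∩ {L0,L6,L7} = {L0}; idom=L0

DF derivation:
  L2←L0: walk · to L0
  L2←L4: walk L4→L2 to L0
  L5←L2: walk L2 to L0
  L5←L3: walk L3→L1 to L0
  L6←L0: walk · to L0
  L6←L4: walk L4→L2 to L0
  L9←L5: walk L5 to L0
  L9←L6: walk L6 to L0
  L9←L7: walk L7→L6 to L0
  L0: DF=∅
  L1: DF={L5}
  L2: DF={L2,L5,L6}
  L3: DF={L5}
  L4: DF={L2,L6}
  L5: DF={L9}
  L6: DF={L9}
  L7: DF={L9}
  L8: DF=∅
  L9: DF=∅

DF(L5) = ["L9"]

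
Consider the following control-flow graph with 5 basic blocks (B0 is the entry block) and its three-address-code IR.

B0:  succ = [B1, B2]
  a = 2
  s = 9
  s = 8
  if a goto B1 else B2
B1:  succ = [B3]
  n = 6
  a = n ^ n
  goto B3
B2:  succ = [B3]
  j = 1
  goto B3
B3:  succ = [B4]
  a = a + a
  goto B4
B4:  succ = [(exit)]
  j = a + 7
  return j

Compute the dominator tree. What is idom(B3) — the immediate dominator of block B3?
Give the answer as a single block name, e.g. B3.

idom tree: B1←B0 B2←B0 B3←B0 B4←B3
Join-block Dom:
  B3: preds {B1,B2}: {B0,B1} ∩ {B0,B2} = {B0}; idom=B0

idom(B3) = B0

Answer: B0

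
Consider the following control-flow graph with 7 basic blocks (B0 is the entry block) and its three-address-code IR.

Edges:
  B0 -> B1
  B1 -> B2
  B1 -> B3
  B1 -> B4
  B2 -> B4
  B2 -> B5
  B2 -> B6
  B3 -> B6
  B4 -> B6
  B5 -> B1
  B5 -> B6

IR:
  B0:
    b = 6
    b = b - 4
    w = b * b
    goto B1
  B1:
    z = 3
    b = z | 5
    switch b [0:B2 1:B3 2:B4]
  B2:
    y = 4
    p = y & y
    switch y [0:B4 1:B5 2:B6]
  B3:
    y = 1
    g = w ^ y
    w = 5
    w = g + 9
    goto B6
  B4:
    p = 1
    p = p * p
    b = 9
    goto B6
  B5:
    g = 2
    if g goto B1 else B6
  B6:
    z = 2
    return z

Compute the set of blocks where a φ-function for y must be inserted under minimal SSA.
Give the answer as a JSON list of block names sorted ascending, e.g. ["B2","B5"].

idom tree: B1←B0 B2←B1 B3←B1 B4←B1 B5←B2 B6←B1
Dom at joins:
  B1: preds {B0,B5}: {B0} ∩ {B0,B1,B2,B5} = {B0}; idom=B0
  B4: preds {B1,B2}: {B0,B1} ∩ {B0,B1,B2} = {B0,B1}; idom=B1
  B6: preds {B2,B3,B4,B5}: {B0,B1,B2} ∩ {B0,B1,B3} ∩ {B0,B1,B4} ∩ {B0,B1,B2,B5} = {B0,B1}; idom=B1

DF derivation:
  join B1 pred B0: · stop@B0
  join B1 pred B5: B5→B2→B1 stop@B0
  join B4 pred B1: · stop@B1
  join B4 pred B2: B2 stop@B1
  join B6 pred B2: B2 stop@B1
  join B6 pred B3: B3 stop@B1
  join B6 pred B4: B4 stop@B1
  join B6 pred B5: B5→B2 stop@B1
  B0 → ∅
  B1 → {B1}
  B2 → {B1,B4,B6}
  B3 → {B6}
  B4 → {B6}
  B5 → {B1,B6}
  B6 → ∅

φ for y: defs {B2,B3}
  DF⁺ = {B1,B4,B6}

Answer: ["B1", "B4", "B6"]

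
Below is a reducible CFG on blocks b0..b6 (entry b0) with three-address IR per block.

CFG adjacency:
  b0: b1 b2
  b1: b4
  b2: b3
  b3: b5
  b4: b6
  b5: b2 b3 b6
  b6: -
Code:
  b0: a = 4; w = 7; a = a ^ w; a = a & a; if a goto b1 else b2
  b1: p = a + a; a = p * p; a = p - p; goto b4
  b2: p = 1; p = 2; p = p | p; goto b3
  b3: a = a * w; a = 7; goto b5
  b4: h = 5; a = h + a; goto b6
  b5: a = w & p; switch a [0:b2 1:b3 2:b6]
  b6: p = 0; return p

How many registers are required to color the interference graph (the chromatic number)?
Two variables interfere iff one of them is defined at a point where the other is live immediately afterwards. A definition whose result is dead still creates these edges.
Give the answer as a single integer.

def/use:
  b0 def {a,w} use ∅
  b1 def {a,p} use {a}
  b2 def {p} use ∅
  b3 def {a} use {a,w}
  b4 def {a,h} use {a}
  b5 def {a} use {p,w}
  b6 def {p} use ∅

Backward fixpoint:
  b0: in=∅ out={a,w}
  b1: in={a} out={a}
  b2: in={a,w} out={a,p,w}
  b3: in={a,p,w} out={p,w}
  b4: in={a} out=∅
  b5: in={p,w} out={a,p,w}
  b6: in=∅ out=∅

Interfere edges:
  a↔{h,p,w}
  h↔{a}
  p↔{a,w}
  w↔{a,p}

Colouring:
  clique {a,p,w} ⇒ need ≥ 3
  assign a→R0 h→R1 p→R1 w→R2 — no edge inside a register ⇒ χ ≤ 3
  χ = 3

Answer: 3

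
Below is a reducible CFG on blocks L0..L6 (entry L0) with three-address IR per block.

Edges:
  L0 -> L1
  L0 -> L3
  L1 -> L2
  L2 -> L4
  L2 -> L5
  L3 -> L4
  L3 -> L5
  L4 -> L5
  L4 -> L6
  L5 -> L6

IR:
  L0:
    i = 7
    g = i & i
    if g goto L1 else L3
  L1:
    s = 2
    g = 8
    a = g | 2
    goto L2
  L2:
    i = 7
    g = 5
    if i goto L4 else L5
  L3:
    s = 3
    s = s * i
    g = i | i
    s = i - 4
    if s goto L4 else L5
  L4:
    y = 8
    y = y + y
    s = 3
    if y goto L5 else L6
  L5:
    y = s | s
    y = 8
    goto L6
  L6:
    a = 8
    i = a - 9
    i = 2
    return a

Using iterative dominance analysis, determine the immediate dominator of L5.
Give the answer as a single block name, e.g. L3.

idom tree: L1←L0 L2←L1 L3←L0 L4←L0 L5←L0 L6←L0
Join-block Dom:
  L4: preds {L2,L3}: {L0,L1,L2} ∩ {L0,L3} = {L0}; idom=L0
  L5: preds {L2,L3,L4}: {L0,L1,L2} ∩ {L0,L3} ∩ {L0,L4} = {L0}; idom=L0
  L6: preds {L4,L5}: {L0,L4} ∩ {L0,L5} = {L0}; idom=L0

idom(L5) = L0

Answer: L0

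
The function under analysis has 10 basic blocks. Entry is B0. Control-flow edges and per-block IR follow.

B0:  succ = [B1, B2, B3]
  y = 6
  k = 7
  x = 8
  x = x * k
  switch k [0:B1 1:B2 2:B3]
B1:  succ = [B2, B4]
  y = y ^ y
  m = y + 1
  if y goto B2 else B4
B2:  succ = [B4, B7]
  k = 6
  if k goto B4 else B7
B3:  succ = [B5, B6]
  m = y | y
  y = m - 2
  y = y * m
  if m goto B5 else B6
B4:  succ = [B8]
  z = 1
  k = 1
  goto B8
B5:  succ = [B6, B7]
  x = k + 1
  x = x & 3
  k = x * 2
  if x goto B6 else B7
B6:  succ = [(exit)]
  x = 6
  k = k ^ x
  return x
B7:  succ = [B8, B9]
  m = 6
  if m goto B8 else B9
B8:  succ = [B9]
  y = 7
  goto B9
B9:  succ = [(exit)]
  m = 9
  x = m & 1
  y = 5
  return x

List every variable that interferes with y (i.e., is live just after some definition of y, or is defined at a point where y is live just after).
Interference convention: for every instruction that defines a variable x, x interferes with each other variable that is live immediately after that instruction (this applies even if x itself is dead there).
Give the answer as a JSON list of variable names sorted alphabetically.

Per-block:
  B0 def {k,x,y} use ∅
  B1 def {m,y} use {y}
  B2 def {k} use ∅
  B3 def {m,y} use {y}
  B4 def {k,z} use ∅
  B5 def {k,x} use {k}
  B6 def {k,x} use {k}
  B7 def {m} use ∅
  B8 def {y} use ∅
  B9 def {m,x,y} use ∅

Liveness:
  B0: in=∅ out={k,y}
  B1: in={y} out=∅
  B2: in=∅ out=∅
  B3: in={k,y} out={k}
  B4: in=∅ out=∅
  B5: in={k} out={k}
  B6: in={k} out=∅
  B7: in=∅ out=∅
  B8: in=∅ out=∅
  B9: in=∅ out=∅

Interfere edges:
  k: {m,x,y}
  m: {k,y}
  x: {k,y}
  y: {k,m,x}
  z: ∅

N(y) = ["k", "m", "x"]

Answer: ["k", "m", "x"]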